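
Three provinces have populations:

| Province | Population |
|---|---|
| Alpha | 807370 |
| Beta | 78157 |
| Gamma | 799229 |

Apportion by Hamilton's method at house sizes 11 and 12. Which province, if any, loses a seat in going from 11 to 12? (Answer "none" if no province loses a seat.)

At 11 seats: Alpha 5, Beta 1, Gamma 5.
At 12 seats: Alpha 6, Beta 0, Gamma 6.
Beta drops from 1 to 0.

Beta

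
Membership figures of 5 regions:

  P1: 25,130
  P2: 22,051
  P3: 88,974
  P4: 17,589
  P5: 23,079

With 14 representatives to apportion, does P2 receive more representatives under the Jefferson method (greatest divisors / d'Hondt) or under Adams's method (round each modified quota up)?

Adams

Jefferson: P1 2, P2 1, P3 8, P4 1, P5 2.
Adams: P1 2, P2 2, P3 6, P4 2, P5 2.
P2 gets 1 under Jefferson and 2 under Adams.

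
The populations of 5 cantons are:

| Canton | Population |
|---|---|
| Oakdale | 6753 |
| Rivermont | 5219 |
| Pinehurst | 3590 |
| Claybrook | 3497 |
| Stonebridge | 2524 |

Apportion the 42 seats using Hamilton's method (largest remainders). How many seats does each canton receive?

Oakdale 13, Rivermont 10, Pinehurst 7, Claybrook 7, Stonebridge 5

Total 21583; standard divisor 21583/42 ≈ 513.881.
Standard quotas: Oakdale 13.1412, Rivermont 10.1560, Pinehurst 6.9861, Claybrook 6.8051, Stonebridge 4.9116.
Lower quotas: Oakdale 13, Rivermont 10, Pinehurst 6, Claybrook 6, Stonebridge 4 (sum 39, leaving 3 seats).
Remainders in descending order: Pinehurst 0.9861, Stonebridge 0.9116, Claybrook 0.8051, Rivermont 0.1560, Oakdale 0.1412.
Largest remainders: Pinehurst, Stonebridge, Claybrook receive the extra seats.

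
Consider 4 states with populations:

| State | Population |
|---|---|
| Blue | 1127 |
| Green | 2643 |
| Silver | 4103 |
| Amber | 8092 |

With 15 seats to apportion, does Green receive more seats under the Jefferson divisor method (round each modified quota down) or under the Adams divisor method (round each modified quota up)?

Adams

Jefferson: Blue 1, Green 2, Silver 4, Amber 8.
Adams: Blue 1, Green 3, Silver 4, Amber 7.
Green gets 2 under Jefferson and 3 under Adams.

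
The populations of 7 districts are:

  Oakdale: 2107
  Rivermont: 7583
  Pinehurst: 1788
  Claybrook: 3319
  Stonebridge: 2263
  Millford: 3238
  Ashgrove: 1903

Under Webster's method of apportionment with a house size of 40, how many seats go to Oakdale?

4

Standard divisor 22201/40 ≈ 555.025; standard quotas: Oakdale 3.796, Rivermont 13.662, Pinehurst 3.221, Claybrook 5.980, Stonebridge 4.077, Millford 5.834, Ashgrove 3.429.
Rounding to the nearest integer gives Oakdale 4, Rivermont 14, Pinehurst 3, Claybrook 6, Stonebridge 4, Millford 6, Ashgrove 3 — total 40, matching the house size, so no adjustment is needed.
Oakdale receives 4.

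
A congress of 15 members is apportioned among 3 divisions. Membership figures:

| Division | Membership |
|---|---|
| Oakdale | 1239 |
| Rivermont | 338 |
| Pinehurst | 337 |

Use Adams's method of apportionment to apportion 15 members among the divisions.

Oakdale=9, Rivermont=3, Pinehurst=3

Standard divisor 1914/15 ≈ 127.6; standard quotas: Oakdale 9.710, Rivermont 2.649, Pinehurst 2.641.
Rounding up gives 10, 3, 3 = 16 seats, so the divisor must be adjusted.
With modified divisor 150: modified quotas Oakdale 8.260, Rivermont 2.253, Pinehurst 2.247.
Rounding up: Oakdale 9, Rivermont 3, Pinehurst 3 (total 15).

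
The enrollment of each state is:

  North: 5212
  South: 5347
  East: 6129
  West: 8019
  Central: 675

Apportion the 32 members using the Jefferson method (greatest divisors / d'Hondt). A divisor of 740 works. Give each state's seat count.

North=7, South=7, East=8, West=10, Central=0

With modified divisor 740: modified quotas North 7.043, South 7.226, East 8.282, West 10.836, Central 0.912.
Rounding down: North 7, South 7, East 8, West 10, Central 0 (total 32).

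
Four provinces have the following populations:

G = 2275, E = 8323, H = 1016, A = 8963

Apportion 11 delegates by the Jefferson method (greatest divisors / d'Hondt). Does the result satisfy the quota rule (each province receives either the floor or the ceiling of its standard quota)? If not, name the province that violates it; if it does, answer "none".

Standard quotas: G 1.216, E 4.449, H 0.543, A 4.791.
Jefferson allocation: G 1, E 5, H 0, A 5.
Every allocation lies between the lower and upper quota.

none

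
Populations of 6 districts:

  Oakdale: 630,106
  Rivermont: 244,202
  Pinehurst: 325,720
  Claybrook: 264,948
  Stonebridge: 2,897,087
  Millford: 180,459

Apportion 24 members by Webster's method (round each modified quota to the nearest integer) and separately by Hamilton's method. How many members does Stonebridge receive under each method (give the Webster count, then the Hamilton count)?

Webster: Oakdale 3, Rivermont 1, Pinehurst 2, Claybrook 1, Stonebridge 16, Millford 1.
Hamilton: Oakdale 3, Rivermont 1, Pinehurst 2, Claybrook 2, Stonebridge 15, Millford 1.
Stonebridge gets 16 under Webster and 15 under Hamilton.

16 and 15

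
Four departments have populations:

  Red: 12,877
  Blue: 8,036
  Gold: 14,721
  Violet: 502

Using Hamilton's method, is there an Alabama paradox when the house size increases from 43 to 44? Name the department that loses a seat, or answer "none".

Violet

At 43 seats: Red 15, Blue 10, Gold 17, Violet 1.
At 44 seats: Red 16, Blue 10, Gold 18, Violet 0.
Violet drops from 1 to 0.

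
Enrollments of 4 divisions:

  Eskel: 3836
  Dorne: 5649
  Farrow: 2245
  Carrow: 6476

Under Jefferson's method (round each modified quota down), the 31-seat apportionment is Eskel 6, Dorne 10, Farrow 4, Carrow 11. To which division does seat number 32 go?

Eskel

Priority for the next seat is population ÷ (current seats + 1).
Priorities: Eskel 548.000, Dorne 513.545, Farrow 449.000, Carrow 539.667.
Highest priority: Eskel.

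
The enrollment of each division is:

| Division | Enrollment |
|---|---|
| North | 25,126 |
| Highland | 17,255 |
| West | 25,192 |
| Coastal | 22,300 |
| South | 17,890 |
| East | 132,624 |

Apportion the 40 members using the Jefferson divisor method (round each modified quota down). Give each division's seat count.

North 4, Highland 3, West 4, Coastal 3, South 3, East 23

Standard divisor 240387/40 ≈ 6009.675; standard quotas: North 4.181, Highland 2.871, West 4.192, Coastal 3.711, South 2.977, East 22.068.
Rounding down gives 4, 2, 4, 3, 2, 22 = 37 seats, so the divisor must be adjusted.
With modified divisor 5700: modified quotas North 4.408, Highland 3.027, West 4.420, Coastal 3.912, South 3.139, East 23.267.
Rounding down: North 4, Highland 3, West 4, Coastal 3, South 3, East 23 (total 40).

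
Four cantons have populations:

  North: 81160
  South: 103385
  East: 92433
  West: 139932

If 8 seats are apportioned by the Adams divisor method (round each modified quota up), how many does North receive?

Standard divisor 416910/8 ≈ 52113.75; standard quotas: North 1.557, South 1.984, East 1.774, West 2.685.
Rounding up gives 2, 2, 2, 3 = 9 seats, so the divisor must be adjusted.
With modified divisor 75600: modified quotas North 1.074, South 1.368, East 1.223, West 1.851.
Rounding up: North 2, South 2, East 2, West 2 (total 8).
North receives 2.

2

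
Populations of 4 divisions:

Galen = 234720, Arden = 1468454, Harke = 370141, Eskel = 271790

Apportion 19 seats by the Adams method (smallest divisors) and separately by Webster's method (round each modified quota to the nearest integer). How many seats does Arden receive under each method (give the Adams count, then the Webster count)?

Adams: Galen 2, Arden 11, Harke 3, Eskel 3.
Webster: Galen 2, Arden 12, Harke 3, Eskel 2.
Arden gets 11 under Adams and 12 under Webster.

11 and 12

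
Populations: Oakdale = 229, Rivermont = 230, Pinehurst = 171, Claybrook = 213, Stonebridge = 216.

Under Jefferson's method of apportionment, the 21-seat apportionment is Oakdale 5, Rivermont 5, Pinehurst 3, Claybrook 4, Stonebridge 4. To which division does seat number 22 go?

Stonebridge

Priority for the next seat is population ÷ (current seats + 1).
Priorities: Oakdale 38.167, Rivermont 38.333, Pinehurst 42.750, Claybrook 42.600, Stonebridge 43.200.
Highest priority: Stonebridge.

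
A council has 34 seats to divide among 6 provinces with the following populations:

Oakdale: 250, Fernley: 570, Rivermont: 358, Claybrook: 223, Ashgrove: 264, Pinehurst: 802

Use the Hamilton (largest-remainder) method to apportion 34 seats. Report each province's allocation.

Total 2467; standard divisor 2467/34 ≈ 72.559.
Standard quotas: Oakdale 3.445, Fernley 7.856, Rivermont 4.934, Claybrook 3.073, Ashgrove 3.638, Pinehurst 11.053.
Lower quotas: Oakdale 3, Fernley 7, Rivermont 4, Claybrook 3, Ashgrove 3, Pinehurst 11 (sum 31, leaving 3 seats).
Remainders in descending order: Rivermont 0.934, Fernley 0.856, Ashgrove 0.638, Oakdale 0.445, Claybrook 0.073, Pinehurst 0.053.
The surplus seats go to Rivermont, Fernley, Ashgrove.

Oakdale: 3; Fernley: 8; Rivermont: 5; Claybrook: 3; Ashgrove: 4; Pinehurst: 11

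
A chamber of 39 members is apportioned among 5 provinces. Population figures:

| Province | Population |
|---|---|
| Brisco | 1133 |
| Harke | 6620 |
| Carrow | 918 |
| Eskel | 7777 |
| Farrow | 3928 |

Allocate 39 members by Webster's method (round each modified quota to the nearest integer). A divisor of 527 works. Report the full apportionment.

Brisco: 2; Harke: 13; Carrow: 2; Eskel: 15; Farrow: 7

With modified divisor 527: modified quotas Brisco 2.150, Harke 12.562, Carrow 1.742, Eskel 14.757, Farrow 7.454.
Rounding to the nearest integer: Brisco 2, Harke 13, Carrow 2, Eskel 15, Farrow 7 (total 39).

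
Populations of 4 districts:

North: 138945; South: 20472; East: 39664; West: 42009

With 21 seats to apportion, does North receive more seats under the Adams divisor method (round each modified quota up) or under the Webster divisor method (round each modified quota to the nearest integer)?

Webster

Adams: North 11, South 2, East 4, West 4.
Webster: North 12, South 2, East 3, West 4.
North gets 11 under Adams and 12 under Webster.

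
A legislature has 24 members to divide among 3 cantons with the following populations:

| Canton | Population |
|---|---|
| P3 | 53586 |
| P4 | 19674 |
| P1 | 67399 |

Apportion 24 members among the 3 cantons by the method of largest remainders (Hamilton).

P3 9, P4 3, P1 12

Standard divisor: 140659 ÷ 24 ≈ 5860.792.
Standard quotas: P3 9.1431, P4 3.3569, P1 11.5000.
Lower quotas: P3 9, P4 3, P1 11 (sum 23, leaving 1 seat).
Remainders in descending order: P1 0.5000, P4 0.3569, P3 0.1431.
Largest remainder: P1 receives the extra seat.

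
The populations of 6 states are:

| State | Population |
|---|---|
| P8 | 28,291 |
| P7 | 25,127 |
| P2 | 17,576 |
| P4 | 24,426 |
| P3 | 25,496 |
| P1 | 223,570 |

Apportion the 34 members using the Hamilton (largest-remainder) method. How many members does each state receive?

Total 344486; standard divisor 344486/34 ≈ 10131.941.
Standard quotas: P8 2.7923, P7 2.4800, P2 1.7347, P4 2.4108, P3 2.5164, P1 22.0659.
Lower quotas: P8 2, P7 2, P2 1, P4 2, P3 2, P1 22 (sum 31, leaving 3 seats).
Remainders in descending order: P8 0.7923, P2 0.7347, P3 0.5164, P7 0.4800, P4 0.4108, P1 0.0659.
Largest remainders: P8, P2, P3 receive the extra seats.

P8=3, P7=2, P2=2, P4=2, P3=3, P1=22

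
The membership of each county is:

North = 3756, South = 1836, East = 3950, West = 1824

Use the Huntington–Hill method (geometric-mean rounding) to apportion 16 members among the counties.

North: 5; South: 3; East: 5; West: 3

With divisor 733: modified quotas North 5.124, South 2.505, East 5.389, West 2.488.
Geometric-mean thresholds: North √(5·6)=5.477, South √(2·3)=2.449, East √(5·6)=5.477, West √(2·3)=2.449.
Each quota rounded against its threshold gives North 5, South 3, East 5, West 3 (total 16).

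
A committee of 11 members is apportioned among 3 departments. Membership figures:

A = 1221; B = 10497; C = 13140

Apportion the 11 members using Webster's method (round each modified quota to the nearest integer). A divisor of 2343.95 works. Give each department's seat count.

A 1; B 4; C 6

With modified divisor 2343.95: modified quotas A 0.521, B 4.478, C 5.606.
Rounding to the nearest integer: A 1, B 4, C 6 (total 11).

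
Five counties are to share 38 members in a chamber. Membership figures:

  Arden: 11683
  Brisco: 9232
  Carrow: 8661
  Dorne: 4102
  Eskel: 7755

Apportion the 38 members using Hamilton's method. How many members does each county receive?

Arden: 11, Brisco: 8, Carrow: 8, Dorne: 4, Eskel: 7

Total 41433; standard divisor 41433/38 ≈ 1090.342.
Standard quotas: Arden 10.7150, Brisco 8.4671, Carrow 7.9434, Dorne 3.7621, Eskel 7.1124.
Lower quotas: Arden 10, Brisco 8, Carrow 7, Dorne 3, Eskel 7 (sum 35, leaving 3 seats).
Remainders in descending order: Carrow 0.9434, Dorne 0.7621, Arden 0.7150, Brisco 0.4671, Eskel 0.1124.
The surplus seats go to Carrow, Dorne, Arden.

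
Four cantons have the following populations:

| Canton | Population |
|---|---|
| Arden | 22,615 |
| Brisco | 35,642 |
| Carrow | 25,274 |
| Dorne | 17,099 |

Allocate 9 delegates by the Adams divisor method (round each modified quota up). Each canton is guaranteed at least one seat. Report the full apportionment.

Arden=2, Brisco=3, Carrow=2, Dorne=2

Standard divisor 100630/9 ≈ 11181.111; standard quotas: Arden 2.023, Brisco 3.188, Carrow 2.260, Dorne 1.529.
Rounding up gives 3, 4, 3, 2 = 12 seats, so the divisor must be adjusted.
With modified divisor 14900: modified quotas Arden 1.518, Brisco 2.392, Carrow 1.696, Dorne 1.148.
Rounding up: Arden 2, Brisco 3, Carrow 2, Dorne 2 (total 9).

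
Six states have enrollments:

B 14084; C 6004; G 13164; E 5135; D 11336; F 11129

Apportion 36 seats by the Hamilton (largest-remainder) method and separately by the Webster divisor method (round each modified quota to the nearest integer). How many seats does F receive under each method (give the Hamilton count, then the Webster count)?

7 and 6

Hamilton: B 8, C 3, G 8, E 3, D 7, F 7.
Webster: B 8, C 4, G 8, E 3, D 7, F 6.
F gets 7 under Hamilton and 6 under Webster.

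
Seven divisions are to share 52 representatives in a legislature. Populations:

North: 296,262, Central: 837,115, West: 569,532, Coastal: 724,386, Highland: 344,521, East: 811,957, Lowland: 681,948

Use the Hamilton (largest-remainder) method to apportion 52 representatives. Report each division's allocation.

Total 4265721; standard divisor 4265721/52 ≈ 82033.096.
Standard quotas: North 3.6115, Central 10.2046, West 6.9427, Coastal 8.8304, Highland 4.1998, East 9.8979, Lowland 8.3131.
Lower quotas: North 3, Central 10, West 6, Coastal 8, Highland 4, East 9, Lowland 8 (sum 48, leaving 4 seats).
Remainders in descending order: West 0.9427, East 0.8979, Coastal 0.8304, North 0.6115, Lowland 0.3131, Central 0.2046, Highland 0.1998.
The surplus seats go to West, East, Coastal, North.

North: 4, Central: 10, West: 7, Coastal: 9, Highland: 4, East: 10, Lowland: 8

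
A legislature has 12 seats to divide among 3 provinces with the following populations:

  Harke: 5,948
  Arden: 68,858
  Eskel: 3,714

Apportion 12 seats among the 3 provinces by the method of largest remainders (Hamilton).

Harke 1; Arden 10; Eskel 1

Total 78520; standard divisor 78520/12 ≈ 6543.333.
Standard quotas: Harke 0.9090, Arden 10.5234, Eskel 0.5676.
Lower quotas: Harke 0, Arden 10, Eskel 0 (sum 10, leaving 2 seats).
Remainders in descending order: Harke 0.9090, Eskel 0.5676, Arden 0.5234.
The surplus seats go to Harke, Eskel.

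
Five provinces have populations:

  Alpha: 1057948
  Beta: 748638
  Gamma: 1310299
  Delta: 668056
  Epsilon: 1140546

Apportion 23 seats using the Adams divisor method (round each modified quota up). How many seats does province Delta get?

3

Standard divisor 4925487/23 ≈ 214151.609; standard quotas: Alpha 4.940, Beta 3.496, Gamma 6.119, Delta 3.120, Epsilon 5.326.
Rounding up gives 5, 4, 7, 4, 6 = 26 seats, so the divisor must be adjusted.
With modified divisor 238800: modified quotas Alpha 4.430, Beta 3.135, Gamma 5.487, Delta 2.798, Epsilon 4.776.
Rounding up: Alpha 5, Beta 4, Gamma 6, Delta 3, Epsilon 5 (total 23).
Delta receives 3.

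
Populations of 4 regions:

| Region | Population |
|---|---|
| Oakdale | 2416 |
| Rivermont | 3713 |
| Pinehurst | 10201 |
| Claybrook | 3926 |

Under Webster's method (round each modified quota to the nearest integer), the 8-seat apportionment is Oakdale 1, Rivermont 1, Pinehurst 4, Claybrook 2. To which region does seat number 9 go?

Priority for the next seat is population ÷ (current seats + 0.5).
Priorities: Oakdale 1610.667, Rivermont 2475.333, Pinehurst 2266.889, Claybrook 1570.400.
Highest priority: Rivermont.

Rivermont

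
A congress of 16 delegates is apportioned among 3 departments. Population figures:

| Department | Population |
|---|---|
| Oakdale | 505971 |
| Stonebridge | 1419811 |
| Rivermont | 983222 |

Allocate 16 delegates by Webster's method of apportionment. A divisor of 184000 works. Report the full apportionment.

With modified divisor 184000: modified quotas Oakdale 2.750, Stonebridge 7.716, Rivermont 5.344.
Rounding to the nearest integer: Oakdale 3, Stonebridge 8, Rivermont 5 (total 16).

Oakdale: 3, Stonebridge: 8, Rivermont: 5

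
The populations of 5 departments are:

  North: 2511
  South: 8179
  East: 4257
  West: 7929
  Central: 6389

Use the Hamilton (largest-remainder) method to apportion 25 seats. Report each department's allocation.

North: 2, South: 7, East: 4, West: 7, Central: 5

Total 29265; standard divisor 29265/25 ≈ 1170.6.
Standard quotas: North 2.1451, South 6.9870, East 3.6366, West 6.7734, Central 5.4579.
Lower quotas: North 2, South 6, East 3, West 6, Central 5 (sum 22, leaving 3 seats).
Remainders in descending order: South 0.9870, West 0.7734, East 0.6366, Central 0.4579, North 0.1451.
Largest remainders: South, West, East receive the extra seats.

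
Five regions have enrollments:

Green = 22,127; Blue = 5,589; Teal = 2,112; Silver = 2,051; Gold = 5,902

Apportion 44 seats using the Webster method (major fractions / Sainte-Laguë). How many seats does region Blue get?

Standard divisor 37781/44 ≈ 858.659; standard quotas: Green 25.769, Blue 6.509, Teal 2.460, Silver 2.389, Gold 6.874.
Rounding to the nearest integer gives Green 26, Blue 7, Teal 2, Silver 2, Gold 7 — total 44, matching the house size, so no adjustment is needed.
Blue receives 7.

7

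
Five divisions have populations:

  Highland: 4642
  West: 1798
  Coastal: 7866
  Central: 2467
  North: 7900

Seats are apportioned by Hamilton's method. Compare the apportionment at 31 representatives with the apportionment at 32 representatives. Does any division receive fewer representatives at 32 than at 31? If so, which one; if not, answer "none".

none

At 31 seats: Highland 6, West 2, Coastal 10, Central 3, North 10.
At 32 seats: Highland 6, West 3, Coastal 10, Central 3, North 10.
No division's allocation decreased.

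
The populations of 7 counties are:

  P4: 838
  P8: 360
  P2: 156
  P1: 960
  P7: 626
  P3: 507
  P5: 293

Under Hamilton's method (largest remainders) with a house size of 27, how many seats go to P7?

4

The standard divisor is 3740/27 ≈ 138.519.
Standard quotas: P4 6.050, P8 2.599, P2 1.126, P1 6.930, P7 4.519, P3 3.660, P5 2.115.
Lower quotas: P4 6, P8 2, P2 1, P1 6, P7 4, P3 3, P5 2 (sum 24, leaving 3 seats).
Remainders in descending order: P1 0.930, P3 0.660, P8 0.599, P7 0.519, P2 0.126, P5 0.115, P4 0.050.
The surplus seats go to P1, P3, P8.
P7 receives 4.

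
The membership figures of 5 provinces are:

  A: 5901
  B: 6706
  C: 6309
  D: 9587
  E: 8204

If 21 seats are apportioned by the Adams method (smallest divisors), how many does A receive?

Standard divisor 36707/21 ≈ 1747.952; standard quotas: A 3.376, B 3.836, C 3.609, D 5.485, E 4.693.
Rounding up gives 4, 4, 4, 6, 5 = 23 seats, so the divisor must be adjusted.
With modified divisor 2000: modified quotas A 2.950, B 3.353, C 3.155, D 4.793, E 4.102.
Rounding up: A 3, B 4, C 4, D 5, E 5 (total 21).
A receives 3.

3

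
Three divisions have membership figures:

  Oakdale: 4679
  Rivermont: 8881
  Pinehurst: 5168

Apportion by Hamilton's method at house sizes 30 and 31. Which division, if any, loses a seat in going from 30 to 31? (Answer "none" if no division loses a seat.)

At 30 seats: Oakdale 8, Rivermont 14, Pinehurst 8.
At 31 seats: Oakdale 8, Rivermont 15, Pinehurst 8.
No division's allocation decreased.

none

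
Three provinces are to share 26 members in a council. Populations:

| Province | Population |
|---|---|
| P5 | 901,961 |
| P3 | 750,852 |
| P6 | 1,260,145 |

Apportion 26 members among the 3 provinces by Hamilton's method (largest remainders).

Standard divisor: 2912958 ÷ 26 ≈ 112036.846.
Standard quotas: P5 8.0506, P3 6.7018, P6 11.2476.
Lower quotas: P5 8, P3 6, P6 11 (sum 25, leaving 1 seat).
Remainders in descending order: P3 0.7018, P6 0.2476, P5 0.0506.
Largest remainder: P3 receives the extra seat.

P5 8, P3 7, P6 11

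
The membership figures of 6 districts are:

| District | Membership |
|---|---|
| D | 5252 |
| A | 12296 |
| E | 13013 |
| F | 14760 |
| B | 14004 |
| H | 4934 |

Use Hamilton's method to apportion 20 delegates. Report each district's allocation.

D 2; A 4; E 4; F 5; B 4; H 1

The standard divisor is 64259/20 ≈ 3212.95.
Standard quotas: D 1.6346, A 3.8270, E 4.0502, F 4.5939, B 4.3586, H 1.5357.
Lower quotas: D 1, A 3, E 4, F 4, B 4, H 1 (sum 17, leaving 3 seats).
Remainders in descending order: A 0.8270, D 0.6346, F 0.5939, H 0.5357, B 0.3586, E 0.0502.
Largest remainders: A, D, F receive the extra seats.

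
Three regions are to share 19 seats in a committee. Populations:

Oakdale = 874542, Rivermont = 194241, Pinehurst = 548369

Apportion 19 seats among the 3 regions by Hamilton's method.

Oakdale: 10, Rivermont: 2, Pinehurst: 7

The standard divisor is 1617152/19 ≈ 85113.263.
Standard quotas: Oakdale 10.2750, Rivermont 2.2821, Pinehurst 6.4428.
Lower quotas: Oakdale 10, Rivermont 2, Pinehurst 6 (sum 18, leaving 1 seat).
Remainders in descending order: Pinehurst 0.4428, Rivermont 0.2821, Oakdale 0.2750.
Largest remainder: Pinehurst receives the extra seat.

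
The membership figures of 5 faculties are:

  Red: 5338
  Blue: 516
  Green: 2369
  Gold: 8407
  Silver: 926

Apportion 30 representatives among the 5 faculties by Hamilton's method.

Red 9, Blue 1, Green 4, Gold 14, Silver 2

The standard divisor is 17556/30 ≈ 585.2.
Standard quotas: Red 9.1217, Blue 0.8817, Green 4.0482, Gold 14.3660, Silver 1.5824.
Lower quotas: Red 9, Blue 0, Green 4, Gold 14, Silver 1 (sum 28, leaving 2 seats).
Remainders in descending order: Blue 0.8817, Silver 0.5824, Gold 0.3660, Red 0.1217, Green 0.0482.
The surplus seats go to Blue, Silver.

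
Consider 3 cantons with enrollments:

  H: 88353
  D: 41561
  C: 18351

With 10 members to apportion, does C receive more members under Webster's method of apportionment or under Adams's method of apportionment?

Webster: H 6, D 3, C 1.
Adams: H 5, D 3, C 2.
C gets 1 under Webster and 2 under Adams.

Adams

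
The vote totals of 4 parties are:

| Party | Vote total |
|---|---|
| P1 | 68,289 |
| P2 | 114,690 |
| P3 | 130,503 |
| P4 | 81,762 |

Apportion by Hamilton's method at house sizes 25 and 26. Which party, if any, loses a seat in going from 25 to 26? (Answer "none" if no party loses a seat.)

P1

At 25 seats: P1 5, P2 7, P3 8, P4 5.
At 26 seats: P1 4, P2 8, P3 9, P4 5.
P1 drops from 5 to 4.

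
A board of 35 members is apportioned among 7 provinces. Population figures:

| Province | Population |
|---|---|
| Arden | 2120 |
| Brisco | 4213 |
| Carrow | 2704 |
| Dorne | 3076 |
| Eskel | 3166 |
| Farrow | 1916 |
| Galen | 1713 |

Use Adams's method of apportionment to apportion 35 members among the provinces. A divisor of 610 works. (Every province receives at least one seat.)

With modified divisor 610: modified quotas Arden 3.475, Brisco 6.907, Carrow 4.433, Dorne 5.043, Eskel 5.190, Farrow 3.141, Galen 2.808.
Rounding up: Arden 4, Brisco 7, Carrow 5, Dorne 6, Eskel 6, Farrow 4, Galen 3 (total 35).

Arden=4; Brisco=7; Carrow=5; Dorne=6; Eskel=6; Farrow=4; Galen=3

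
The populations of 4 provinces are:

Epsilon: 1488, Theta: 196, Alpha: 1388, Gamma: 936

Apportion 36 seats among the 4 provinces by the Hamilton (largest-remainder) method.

The standard divisor is 4008/36 ≈ 111.333.
Standard quotas: Epsilon 13.365, Theta 1.760, Alpha 12.467, Gamma 8.407.
Lower quotas: Epsilon 13, Theta 1, Alpha 12, Gamma 8 (sum 34, leaving 2 seats).
Remainders in descending order: Theta 0.760, Alpha 0.467, Gamma 0.407, Epsilon 0.365.
The surplus seats go to Theta, Alpha.

Epsilon 13; Theta 2; Alpha 13; Gamma 8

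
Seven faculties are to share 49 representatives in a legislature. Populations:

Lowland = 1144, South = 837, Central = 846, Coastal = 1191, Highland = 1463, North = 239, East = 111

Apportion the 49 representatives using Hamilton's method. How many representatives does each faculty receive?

Total 5831; standard divisor 5831/49 = 119.
Standard quotas: Lowland 9.613, South 7.034, Central 7.109, Coastal 10.008, Highland 12.294, North 2.008, East 0.933.
Lower quotas: Lowland 9, South 7, Central 7, Coastal 10, Highland 12, North 2, East 0 (sum 47, leaving 2 seats).
Remainders in descending order: East 0.933, Lowland 0.613, Highland 0.294, Central 0.109, South 0.034, Coastal 0.008, North 0.008.
The surplus seats go to East, Lowland.

Lowland=10, South=7, Central=7, Coastal=10, Highland=12, North=2, East=1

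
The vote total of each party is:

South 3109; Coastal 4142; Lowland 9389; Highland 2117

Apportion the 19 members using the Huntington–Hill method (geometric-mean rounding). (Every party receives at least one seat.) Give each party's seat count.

With divisor 958: modified quotas South 3.245, Coastal 4.324, Lowland 9.801, Highland 2.210.
Geometric-mean thresholds: South √(3·4)=3.464, Coastal √(4·5)=4.472, Lowland √(9·10)=9.487, Highland √(2·3)=2.449.
Each quota rounded against its threshold gives South 3, Coastal 4, Lowland 10, Highland 2 (total 19).

South 3, Coastal 4, Lowland 10, Highland 2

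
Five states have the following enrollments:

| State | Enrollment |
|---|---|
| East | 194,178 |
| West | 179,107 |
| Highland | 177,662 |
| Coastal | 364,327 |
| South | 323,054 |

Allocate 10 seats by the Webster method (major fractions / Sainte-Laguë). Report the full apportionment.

Standard divisor 1238328/10 ≈ 123832.8; standard quotas: East 1.568, West 1.446, Highland 1.435, Coastal 2.942, South 2.609.
Rounding to the nearest integer gives East 2, West 1, Highland 1, Coastal 3, South 3 — total 10, matching the house size, so no adjustment is needed.

East 2; West 1; Highland 1; Coastal 3; South 3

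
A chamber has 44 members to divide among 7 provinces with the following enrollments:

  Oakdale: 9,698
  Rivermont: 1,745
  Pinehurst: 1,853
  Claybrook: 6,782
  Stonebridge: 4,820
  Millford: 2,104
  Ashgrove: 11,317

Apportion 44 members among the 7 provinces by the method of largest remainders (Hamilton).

Standard divisor: 38319 ÷ 44 ≈ 870.886.
Standard quotas: Oakdale 11.1358, Rivermont 2.0037, Pinehurst 2.1277, Claybrook 7.7875, Stonebridge 5.5346, Millford 2.4159, Ashgrove 12.9948.
Lower quotas: Oakdale 11, Rivermont 2, Pinehurst 2, Claybrook 7, Stonebridge 5, Millford 2, Ashgrove 12 (sum 41, leaving 3 seats).
Remainders in descending order: Ashgrove 0.9948, Claybrook 0.7875, Stonebridge 0.5346, Millford 0.4159, Oakdale 0.1358, Pinehurst 0.1277, Rivermont 0.0037.
The surplus seats go to Ashgrove, Claybrook, Stonebridge.

Oakdale: 11, Rivermont: 2, Pinehurst: 2, Claybrook: 8, Stonebridge: 6, Millford: 2, Ashgrove: 13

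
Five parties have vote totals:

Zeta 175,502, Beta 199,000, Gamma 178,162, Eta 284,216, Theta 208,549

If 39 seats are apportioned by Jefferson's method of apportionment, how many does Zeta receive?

Standard divisor 1045429/39 ≈ 26805.872; standard quotas: Zeta 6.547, Beta 7.424, Gamma 6.646, Eta 10.603, Theta 7.780.
Rounding down gives 6, 7, 6, 10, 7 = 36 seats, so the divisor must be adjusted.
With modified divisor 25300: modified quotas Zeta 6.937, Beta 7.866, Gamma 7.042, Eta 11.234, Theta 8.243.
Rounding down: Zeta 6, Beta 7, Gamma 7, Eta 11, Theta 8 (total 39).
Zeta receives 6.

6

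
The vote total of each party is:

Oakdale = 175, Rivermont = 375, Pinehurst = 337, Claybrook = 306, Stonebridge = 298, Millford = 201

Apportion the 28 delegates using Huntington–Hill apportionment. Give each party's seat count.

With divisor 60: modified quotas Oakdale 2.917, Rivermont 6.250, Pinehurst 5.617, Claybrook 5.100, Stonebridge 4.967, Millford 3.350.
Geometric-mean thresholds: Oakdale √(2·3)=2.449, Rivermont √(6·7)=6.481, Pinehurst √(5·6)=5.477, Claybrook √(5·6)=5.477, Stonebridge √(4·5)=4.472, Millford √(3·4)=3.464.
Each quota rounded against its threshold gives Oakdale 3, Rivermont 6, Pinehurst 6, Claybrook 5, Stonebridge 5, Millford 3 (total 28).

Oakdale 3, Rivermont 6, Pinehurst 6, Claybrook 5, Stonebridge 5, Millford 3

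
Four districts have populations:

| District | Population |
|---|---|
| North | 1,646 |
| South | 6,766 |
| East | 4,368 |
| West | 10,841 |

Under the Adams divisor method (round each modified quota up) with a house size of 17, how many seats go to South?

Standard divisor 23621/17 ≈ 1389.471; standard quotas: North 1.185, South 4.869, East 3.144, West 7.802.
Rounding up gives 2, 5, 4, 8 = 19 seats, so the divisor must be adjusted.
With modified divisor 1600: modified quotas North 1.029, South 4.229, East 2.730, West 6.776.
Rounding up: North 2, South 5, East 3, West 7 (total 17).
South receives 5.

5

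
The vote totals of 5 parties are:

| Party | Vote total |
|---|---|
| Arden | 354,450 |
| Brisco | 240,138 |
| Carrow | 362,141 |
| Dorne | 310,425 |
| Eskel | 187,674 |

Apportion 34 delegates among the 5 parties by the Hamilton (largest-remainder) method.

Total 1454828; standard divisor 1454828/34 ≈ 42789.059.
Standard quotas: Arden 8.2837, Brisco 5.6121, Carrow 8.4634, Dorne 7.2548, Eskel 4.3860.
Lower quotas: Arden 8, Brisco 5, Carrow 8, Dorne 7, Eskel 4 (sum 32, leaving 2 seats).
Remainders in descending order: Brisco 0.6121, Carrow 0.4634, Eskel 0.3860, Arden 0.2837, Dorne 0.2548.
Largest remainders: Brisco, Carrow receive the extra seats.

Arden 8, Brisco 6, Carrow 9, Dorne 7, Eskel 4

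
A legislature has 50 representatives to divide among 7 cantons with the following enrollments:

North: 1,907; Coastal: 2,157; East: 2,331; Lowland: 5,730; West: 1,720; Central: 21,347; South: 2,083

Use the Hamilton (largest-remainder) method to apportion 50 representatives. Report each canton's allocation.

North: 2, Coastal: 3, East: 3, Lowland: 8, West: 2, Central: 29, South: 3

The standard divisor is 37275/50 ≈ 745.5.
Standard quotas: North 2.5580, Coastal 2.8934, East 3.1268, Lowland 7.6861, West 2.3072, Central 28.6345, South 2.7941.
Lower quotas: North 2, Coastal 2, East 3, Lowland 7, West 2, Central 28, South 2 (sum 46, leaving 4 seats).
Remainders in descending order: Coastal 0.8934, South 0.7941, Lowland 0.6861, Central 0.6345, North 0.5580, West 0.3072, East 0.1268.
The surplus seats go to Coastal, South, Lowland, Central.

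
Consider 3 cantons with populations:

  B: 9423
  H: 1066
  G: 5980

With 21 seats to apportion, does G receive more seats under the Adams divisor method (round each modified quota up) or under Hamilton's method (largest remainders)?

Adams: B 12, H 2, G 7.
Hamilton: B 12, H 1, G 8.
G gets 7 under Adams and 8 under Hamilton.

Hamilton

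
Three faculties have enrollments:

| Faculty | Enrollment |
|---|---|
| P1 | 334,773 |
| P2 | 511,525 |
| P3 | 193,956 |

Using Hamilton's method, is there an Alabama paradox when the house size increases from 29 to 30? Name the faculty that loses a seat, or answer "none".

At 29 seats: P1 9, P2 14, P3 6.
At 30 seats: P1 10, P2 15, P3 5.
P3 drops from 6 to 5.

P3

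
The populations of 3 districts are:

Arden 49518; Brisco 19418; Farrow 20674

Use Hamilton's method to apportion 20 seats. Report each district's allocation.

The standard divisor is 89610/20 ≈ 4480.5.
Standard quotas: Arden 11.0519, Brisco 4.3339, Farrow 4.6142.
Lower quotas: Arden 11, Brisco 4, Farrow 4 (sum 19, leaving 1 seat).
Remainders in descending order: Farrow 0.6142, Brisco 0.3339, Arden 0.0519.
The surplus seat goes to Farrow.

Arden 11, Brisco 4, Farrow 5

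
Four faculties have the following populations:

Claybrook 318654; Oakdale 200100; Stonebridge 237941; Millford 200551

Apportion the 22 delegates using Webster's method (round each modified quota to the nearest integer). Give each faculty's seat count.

Standard divisor 957246/22 ≈ 43511.182; standard quotas: Claybrook 7.323, Oakdale 4.599, Stonebridge 5.469, Millford 4.609.
Rounding to the nearest integer gives Claybrook 7, Oakdale 5, Stonebridge 5, Millford 5 — total 22, matching the house size, so no adjustment is needed.

Claybrook: 7; Oakdale: 5; Stonebridge: 5; Millford: 5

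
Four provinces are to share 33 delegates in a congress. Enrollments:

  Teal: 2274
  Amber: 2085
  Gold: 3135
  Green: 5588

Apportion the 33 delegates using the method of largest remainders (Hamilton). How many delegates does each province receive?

The standard divisor is 13082/33 ≈ 396.424.
Standard quotas: Teal 5.7363, Amber 5.2595, Gold 7.9082, Green 14.0960.
Lower quotas: Teal 5, Amber 5, Gold 7, Green 14 (sum 31, leaving 2 seats).
Remainders in descending order: Gold 0.9082, Teal 0.7363, Amber 0.2595, Green 0.0960.
Largest remainders: Gold, Teal receive the extra seats.

Teal=6, Amber=5, Gold=8, Green=14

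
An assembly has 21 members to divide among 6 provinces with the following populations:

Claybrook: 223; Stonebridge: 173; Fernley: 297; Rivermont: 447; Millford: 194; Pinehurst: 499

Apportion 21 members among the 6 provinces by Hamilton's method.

Claybrook: 3, Stonebridge: 2, Fernley: 3, Rivermont: 5, Millford: 2, Pinehurst: 6

Total 1833; standard divisor 1833/21 ≈ 87.286.
Standard quotas: Claybrook 2.555, Stonebridge 1.982, Fernley 3.403, Rivermont 5.121, Millford 2.223, Pinehurst 5.717.
Lower quotas: Claybrook 2, Stonebridge 1, Fernley 3, Rivermont 5, Millford 2, Pinehurst 5 (sum 18, leaving 3 seats).
Remainders in descending order: Stonebridge 0.982, Pinehurst 0.717, Claybrook 0.555, Fernley 0.403, Millford 0.223, Rivermont 0.121.
Largest remainders: Stonebridge, Pinehurst, Claybrook receive the extra seats.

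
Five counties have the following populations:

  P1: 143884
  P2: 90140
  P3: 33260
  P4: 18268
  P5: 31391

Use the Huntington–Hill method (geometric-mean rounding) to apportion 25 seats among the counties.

P1 11; P2 7; P3 3; P4 2; P5 2

With divisor 12866: modified quotas P1 11.183, P2 7.006, P3 2.585, P4 1.420, P5 2.440.
Geometric-mean thresholds: P1 √(11·12)=11.489, P2 √(7·8)=7.483, P3 √(2·3)=2.449, P4 √(1·2)=1.414, P5 √(2·3)=2.449.
Each quota rounded against its threshold gives P1 11, P2 7, P3 3, P4 2, P5 2 (total 25).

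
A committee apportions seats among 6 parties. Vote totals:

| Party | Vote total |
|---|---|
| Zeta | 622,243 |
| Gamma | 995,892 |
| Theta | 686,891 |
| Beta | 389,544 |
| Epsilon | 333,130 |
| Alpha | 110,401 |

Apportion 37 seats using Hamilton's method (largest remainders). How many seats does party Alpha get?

Total 3138101; standard divisor 3138101/37 ≈ 84813.541.
Standard quotas: Zeta 7.3366, Gamma 11.7421, Theta 8.0988, Beta 4.5929, Epsilon 3.9278, Alpha 1.3017.
Lower quotas: Zeta 7, Gamma 11, Theta 8, Beta 4, Epsilon 3, Alpha 1 (sum 34, leaving 3 seats).
Remainders in descending order: Epsilon 0.9278, Gamma 0.7421, Beta 0.5929, Zeta 0.3366, Alpha 0.3017, Theta 0.0988.
Largest remainders: Epsilon, Gamma, Beta receive the extra seats.
Alpha receives 1.

1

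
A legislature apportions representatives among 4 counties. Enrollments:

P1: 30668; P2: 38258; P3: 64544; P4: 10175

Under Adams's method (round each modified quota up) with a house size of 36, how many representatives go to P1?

Standard divisor 143645/36 ≈ 3990.139; standard quotas: P1 7.686, P2 9.588, P3 16.176, P4 2.550.
Rounding up gives 8, 10, 17, 3 = 38 seats, so the divisor must be adjusted.
With modified divisor 4280: modified quotas P1 7.165, P2 8.939, P3 15.080, P4 2.377.
Rounding up: P1 8, P2 9, P3 16, P4 3 (total 36).
P1 receives 8.

8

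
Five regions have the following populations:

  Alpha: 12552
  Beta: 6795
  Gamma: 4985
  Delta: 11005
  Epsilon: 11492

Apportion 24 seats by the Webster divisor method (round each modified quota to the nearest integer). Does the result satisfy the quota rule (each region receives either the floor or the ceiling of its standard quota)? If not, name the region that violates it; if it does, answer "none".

Standard quotas: Alpha 6.433, Beta 3.482, Gamma 2.555, Delta 5.640, Epsilon 5.890.
Webster allocation: Alpha 6, Beta 3, Gamma 3, Delta 6, Epsilon 6.
Every allocation lies between the lower and upper quota.

none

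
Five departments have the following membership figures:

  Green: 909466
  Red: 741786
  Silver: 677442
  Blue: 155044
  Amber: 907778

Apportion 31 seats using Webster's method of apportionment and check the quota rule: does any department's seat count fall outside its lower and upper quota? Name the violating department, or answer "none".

none

Standard quotas: Green 8.313, Red 6.780, Silver 6.192, Blue 1.417, Amber 8.298.
Webster allocation: Green 9, Red 7, Silver 6, Blue 1, Amber 8.
Every allocation lies between the lower and upper quota.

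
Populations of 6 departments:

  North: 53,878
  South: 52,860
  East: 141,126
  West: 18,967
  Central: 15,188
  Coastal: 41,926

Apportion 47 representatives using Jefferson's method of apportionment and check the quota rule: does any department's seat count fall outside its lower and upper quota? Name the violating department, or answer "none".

Standard quotas: North 7.817, South 7.669, East 20.475, West 2.752, Central 2.204, Coastal 6.083.
Jefferson allocation: North 8, South 8, East 21, West 2, Central 2, Coastal 6.
Every allocation lies between the lower and upper quota.

none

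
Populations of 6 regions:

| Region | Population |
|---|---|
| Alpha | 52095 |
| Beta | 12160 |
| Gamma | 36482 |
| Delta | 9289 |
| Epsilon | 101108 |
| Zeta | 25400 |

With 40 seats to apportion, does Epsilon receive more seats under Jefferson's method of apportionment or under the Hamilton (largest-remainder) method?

Jefferson

Jefferson: Alpha 9, Beta 2, Gamma 6, Delta 1, Epsilon 18, Zeta 4.
Hamilton: Alpha 9, Beta 2, Gamma 6, Delta 2, Epsilon 17, Zeta 4.
Epsilon gets 18 under Jefferson and 17 under Hamilton.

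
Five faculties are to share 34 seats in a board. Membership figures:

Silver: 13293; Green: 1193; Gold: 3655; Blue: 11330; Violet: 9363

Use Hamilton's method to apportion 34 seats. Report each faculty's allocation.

The standard divisor is 38834/34 ≈ 1142.176.
Standard quotas: Silver 11.6383, Green 1.0445, Gold 3.2000, Blue 9.9197, Violet 8.1975.
Lower quotas: Silver 11, Green 1, Gold 3, Blue 9, Violet 8 (sum 32, leaving 2 seats).
Remainders in descending order: Blue 0.9197, Silver 0.6383, Gold 0.2000, Violet 0.1975, Green 0.0445.
Largest remainders: Blue, Silver receive the extra seats.

Silver: 12, Green: 1, Gold: 3, Blue: 10, Violet: 8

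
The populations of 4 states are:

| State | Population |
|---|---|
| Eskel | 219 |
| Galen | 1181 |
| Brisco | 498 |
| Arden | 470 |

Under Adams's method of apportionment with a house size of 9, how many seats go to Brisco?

Standard divisor 2368/9 ≈ 263.111; standard quotas: Eskel 0.832, Galen 4.489, Brisco 1.893, Arden 1.786.
Rounding up gives 1, 5, 2, 2 = 10 seats, so the divisor must be adjusted.
With modified divisor 300: modified quotas Eskel 0.730, Galen 3.937, Brisco 1.660, Arden 1.567.
Rounding up: Eskel 1, Galen 4, Brisco 2, Arden 2 (total 9).
Brisco receives 2.

2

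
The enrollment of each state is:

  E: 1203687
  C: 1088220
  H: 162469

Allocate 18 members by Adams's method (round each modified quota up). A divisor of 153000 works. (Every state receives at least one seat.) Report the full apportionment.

With modified divisor 153000: modified quotas E 7.867, C 7.113, H 1.062.
Rounding up: E 8, C 8, H 2 (total 18).

E=8; C=8; H=2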